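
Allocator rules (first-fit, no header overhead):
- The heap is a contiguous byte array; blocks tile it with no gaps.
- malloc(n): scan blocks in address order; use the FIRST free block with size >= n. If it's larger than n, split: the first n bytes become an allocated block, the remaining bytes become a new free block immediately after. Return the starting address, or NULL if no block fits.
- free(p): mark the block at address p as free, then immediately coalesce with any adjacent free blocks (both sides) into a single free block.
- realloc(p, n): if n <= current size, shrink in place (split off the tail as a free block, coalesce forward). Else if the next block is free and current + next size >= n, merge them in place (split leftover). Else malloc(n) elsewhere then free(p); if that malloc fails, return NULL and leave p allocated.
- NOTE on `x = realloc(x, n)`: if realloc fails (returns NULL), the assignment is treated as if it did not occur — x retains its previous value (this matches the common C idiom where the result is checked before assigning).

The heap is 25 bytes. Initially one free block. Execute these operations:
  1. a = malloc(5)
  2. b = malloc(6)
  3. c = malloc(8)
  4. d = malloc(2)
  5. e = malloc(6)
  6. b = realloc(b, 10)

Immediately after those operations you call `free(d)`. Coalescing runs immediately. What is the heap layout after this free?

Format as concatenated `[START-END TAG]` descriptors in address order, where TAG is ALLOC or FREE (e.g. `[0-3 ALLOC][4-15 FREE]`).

Answer: [0-4 ALLOC][5-10 ALLOC][11-18 ALLOC][19-24 FREE]

Derivation:
Op 1: a = malloc(5) -> a = 0; heap: [0-4 ALLOC][5-24 FREE]
Op 2: b = malloc(6) -> b = 5; heap: [0-4 ALLOC][5-10 ALLOC][11-24 FREE]
Op 3: c = malloc(8) -> c = 11; heap: [0-4 ALLOC][5-10 ALLOC][11-18 ALLOC][19-24 FREE]
Op 4: d = malloc(2) -> d = 19; heap: [0-4 ALLOC][5-10 ALLOC][11-18 ALLOC][19-20 ALLOC][21-24 FREE]
Op 5: e = malloc(6) -> e = NULL; heap: [0-4 ALLOC][5-10 ALLOC][11-18 ALLOC][19-20 ALLOC][21-24 FREE]
Op 6: b = realloc(b, 10) -> NULL (b unchanged); heap: [0-4 ALLOC][5-10 ALLOC][11-18 ALLOC][19-20 ALLOC][21-24 FREE]
free(d): d = 19 -> block [19-20 ALLOC]; mark free, coalesce with adjacent free neighbors -> [0-4 ALLOC][5-10 ALLOC][11-18 ALLOC][19-24 FREE]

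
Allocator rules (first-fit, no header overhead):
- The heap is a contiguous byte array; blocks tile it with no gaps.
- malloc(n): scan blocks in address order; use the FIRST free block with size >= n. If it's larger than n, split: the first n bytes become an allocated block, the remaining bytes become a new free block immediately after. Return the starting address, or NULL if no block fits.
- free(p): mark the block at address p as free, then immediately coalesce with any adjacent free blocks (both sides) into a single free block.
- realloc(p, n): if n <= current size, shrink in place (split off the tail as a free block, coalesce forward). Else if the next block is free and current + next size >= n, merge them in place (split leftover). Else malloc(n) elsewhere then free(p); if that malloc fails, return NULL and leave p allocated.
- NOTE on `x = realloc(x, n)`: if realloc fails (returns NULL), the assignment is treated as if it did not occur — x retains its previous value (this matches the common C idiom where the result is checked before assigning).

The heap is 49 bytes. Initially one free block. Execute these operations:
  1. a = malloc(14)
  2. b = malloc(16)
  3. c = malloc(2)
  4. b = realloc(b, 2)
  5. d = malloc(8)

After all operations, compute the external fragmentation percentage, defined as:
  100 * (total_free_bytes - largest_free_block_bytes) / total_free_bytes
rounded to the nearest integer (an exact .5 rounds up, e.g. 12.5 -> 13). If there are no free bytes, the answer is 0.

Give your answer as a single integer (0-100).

Answer: 26

Derivation:
Op 1: a = malloc(14) -> a = 0; heap: [0-13 ALLOC][14-48 FREE]
Op 2: b = malloc(16) -> b = 14; heap: [0-13 ALLOC][14-29 ALLOC][30-48 FREE]
Op 3: c = malloc(2) -> c = 30; heap: [0-13 ALLOC][14-29 ALLOC][30-31 ALLOC][32-48 FREE]
Op 4: b = realloc(b, 2) -> b = 14; heap: [0-13 ALLOC][14-15 ALLOC][16-29 FREE][30-31 ALLOC][32-48 FREE]
Op 5: d = malloc(8) -> d = 16; heap: [0-13 ALLOC][14-15 ALLOC][16-23 ALLOC][24-29 FREE][30-31 ALLOC][32-48 FREE]
Free blocks: [6 17] total_free=23 largest=17 -> 100*(23-17)/23 = 600/23 ≈ 26.087 -> rounds to 26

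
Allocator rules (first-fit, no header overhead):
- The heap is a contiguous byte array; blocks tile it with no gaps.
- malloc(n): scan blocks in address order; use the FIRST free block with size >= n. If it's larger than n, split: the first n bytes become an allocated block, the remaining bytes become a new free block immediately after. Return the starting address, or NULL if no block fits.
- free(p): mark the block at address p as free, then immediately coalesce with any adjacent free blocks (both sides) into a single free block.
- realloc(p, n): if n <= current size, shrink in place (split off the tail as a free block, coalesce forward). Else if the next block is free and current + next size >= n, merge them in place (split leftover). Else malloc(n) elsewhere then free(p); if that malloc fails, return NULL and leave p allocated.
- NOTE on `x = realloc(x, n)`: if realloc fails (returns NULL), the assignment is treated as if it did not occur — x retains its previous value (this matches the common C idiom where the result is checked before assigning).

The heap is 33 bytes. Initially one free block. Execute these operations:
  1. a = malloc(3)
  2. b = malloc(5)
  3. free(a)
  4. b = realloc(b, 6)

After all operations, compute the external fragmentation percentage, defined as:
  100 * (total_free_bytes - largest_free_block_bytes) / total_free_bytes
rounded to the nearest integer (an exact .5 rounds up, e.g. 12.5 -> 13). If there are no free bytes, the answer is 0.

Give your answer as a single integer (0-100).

Op 1: a = malloc(3) -> a = 0; heap: [0-2 ALLOC][3-32 FREE]
Op 2: b = malloc(5) -> b = 3; heap: [0-2 ALLOC][3-7 ALLOC][8-32 FREE]
Op 3: free(a) -> (freed a); heap: [0-2 FREE][3-7 ALLOC][8-32 FREE]
Op 4: b = realloc(b, 6) -> b = 3; heap: [0-2 FREE][3-8 ALLOC][9-32 FREE]
Free blocks: [3 24] total_free=27 largest=24 -> 100*(27-24)/27 = 300/27 ≈ 11.111 -> rounds to 11

Answer: 11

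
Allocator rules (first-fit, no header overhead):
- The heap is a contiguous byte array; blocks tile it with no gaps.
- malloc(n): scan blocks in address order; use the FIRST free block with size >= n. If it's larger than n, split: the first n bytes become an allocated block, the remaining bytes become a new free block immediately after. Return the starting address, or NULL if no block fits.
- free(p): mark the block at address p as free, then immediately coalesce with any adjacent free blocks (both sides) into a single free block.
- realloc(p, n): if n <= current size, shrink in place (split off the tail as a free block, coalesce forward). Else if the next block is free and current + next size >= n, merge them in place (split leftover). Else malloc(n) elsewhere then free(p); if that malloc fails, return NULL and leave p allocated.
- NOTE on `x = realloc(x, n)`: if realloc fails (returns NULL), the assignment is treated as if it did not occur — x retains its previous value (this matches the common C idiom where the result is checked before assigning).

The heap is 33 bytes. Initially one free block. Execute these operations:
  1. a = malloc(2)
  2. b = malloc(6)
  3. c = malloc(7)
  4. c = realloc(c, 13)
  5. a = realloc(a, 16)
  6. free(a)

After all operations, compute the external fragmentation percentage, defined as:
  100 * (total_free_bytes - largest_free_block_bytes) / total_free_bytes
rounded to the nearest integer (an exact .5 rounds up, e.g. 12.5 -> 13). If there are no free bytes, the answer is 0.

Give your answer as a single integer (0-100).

Answer: 14

Derivation:
Op 1: a = malloc(2) -> a = 0; heap: [0-1 ALLOC][2-32 FREE]
Op 2: b = malloc(6) -> b = 2; heap: [0-1 ALLOC][2-7 ALLOC][8-32 FREE]
Op 3: c = malloc(7) -> c = 8; heap: [0-1 ALLOC][2-7 ALLOC][8-14 ALLOC][15-32 FREE]
Op 4: c = realloc(c, 13) -> c = 8; heap: [0-1 ALLOC][2-7 ALLOC][8-20 ALLOC][21-32 FREE]
Op 5: a = realloc(a, 16) -> NULL (a unchanged); heap: [0-1 ALLOC][2-7 ALLOC][8-20 ALLOC][21-32 FREE]
Op 6: free(a) -> (freed a); heap: [0-1 FREE][2-7 ALLOC][8-20 ALLOC][21-32 FREE]
Free blocks: [2 12] total_free=14 largest=12 -> 100*(14-12)/14 = 200/14 ≈ 14.286 -> rounds to 14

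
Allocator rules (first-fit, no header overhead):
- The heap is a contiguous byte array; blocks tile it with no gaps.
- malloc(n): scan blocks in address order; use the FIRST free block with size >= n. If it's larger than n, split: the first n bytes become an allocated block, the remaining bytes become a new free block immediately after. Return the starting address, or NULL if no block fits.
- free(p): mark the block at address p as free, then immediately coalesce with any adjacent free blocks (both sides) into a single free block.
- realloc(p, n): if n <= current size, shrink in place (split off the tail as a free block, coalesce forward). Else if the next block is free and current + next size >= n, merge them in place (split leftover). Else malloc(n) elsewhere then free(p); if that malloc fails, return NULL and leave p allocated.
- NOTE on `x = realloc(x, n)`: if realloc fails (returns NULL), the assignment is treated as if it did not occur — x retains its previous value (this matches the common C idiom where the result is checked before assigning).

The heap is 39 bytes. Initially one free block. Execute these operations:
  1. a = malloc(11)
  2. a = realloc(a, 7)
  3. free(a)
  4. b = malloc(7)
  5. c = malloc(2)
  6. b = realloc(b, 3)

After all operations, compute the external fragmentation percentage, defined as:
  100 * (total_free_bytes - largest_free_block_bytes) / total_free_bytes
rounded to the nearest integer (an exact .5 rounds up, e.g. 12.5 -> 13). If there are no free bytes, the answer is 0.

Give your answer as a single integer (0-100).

Answer: 12

Derivation:
Op 1: a = malloc(11) -> a = 0; heap: [0-10 ALLOC][11-38 FREE]
Op 2: a = realloc(a, 7) -> a = 0; heap: [0-6 ALLOC][7-38 FREE]
Op 3: free(a) -> (freed a); heap: [0-38 FREE]
Op 4: b = malloc(7) -> b = 0; heap: [0-6 ALLOC][7-38 FREE]
Op 5: c = malloc(2) -> c = 7; heap: [0-6 ALLOC][7-8 ALLOC][9-38 FREE]
Op 6: b = realloc(b, 3) -> b = 0; heap: [0-2 ALLOC][3-6 FREE][7-8 ALLOC][9-38 FREE]
Free blocks: [4 30] total_free=34 largest=30 -> 100*(34-30)/34 = 400/34 ≈ 11.765 -> rounds to 12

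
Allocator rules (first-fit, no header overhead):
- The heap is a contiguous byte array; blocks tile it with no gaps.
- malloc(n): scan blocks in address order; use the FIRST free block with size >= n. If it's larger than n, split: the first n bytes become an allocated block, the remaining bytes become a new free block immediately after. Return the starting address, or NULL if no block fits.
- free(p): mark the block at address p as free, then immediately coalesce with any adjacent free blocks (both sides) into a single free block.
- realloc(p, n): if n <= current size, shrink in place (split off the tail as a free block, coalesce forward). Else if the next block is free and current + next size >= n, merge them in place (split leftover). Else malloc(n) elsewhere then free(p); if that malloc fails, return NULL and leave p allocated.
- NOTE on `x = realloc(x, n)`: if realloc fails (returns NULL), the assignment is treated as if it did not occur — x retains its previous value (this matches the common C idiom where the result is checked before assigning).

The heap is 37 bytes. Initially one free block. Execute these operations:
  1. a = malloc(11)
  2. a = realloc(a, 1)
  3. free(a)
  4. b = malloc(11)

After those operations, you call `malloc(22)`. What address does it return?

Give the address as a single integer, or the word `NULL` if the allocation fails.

Op 1: a = malloc(11) -> a = 0; heap: [0-10 ALLOC][11-36 FREE]
Op 2: a = realloc(a, 1) -> a = 0; heap: [0-0 ALLOC][1-36 FREE]
Op 3: free(a) -> (freed a); heap: [0-36 FREE]
Op 4: b = malloc(11) -> b = 0; heap: [0-10 ALLOC][11-36 FREE]
malloc(22): first-fit scan over [0-10 ALLOC][11-36 FREE] -> 11

Answer: 11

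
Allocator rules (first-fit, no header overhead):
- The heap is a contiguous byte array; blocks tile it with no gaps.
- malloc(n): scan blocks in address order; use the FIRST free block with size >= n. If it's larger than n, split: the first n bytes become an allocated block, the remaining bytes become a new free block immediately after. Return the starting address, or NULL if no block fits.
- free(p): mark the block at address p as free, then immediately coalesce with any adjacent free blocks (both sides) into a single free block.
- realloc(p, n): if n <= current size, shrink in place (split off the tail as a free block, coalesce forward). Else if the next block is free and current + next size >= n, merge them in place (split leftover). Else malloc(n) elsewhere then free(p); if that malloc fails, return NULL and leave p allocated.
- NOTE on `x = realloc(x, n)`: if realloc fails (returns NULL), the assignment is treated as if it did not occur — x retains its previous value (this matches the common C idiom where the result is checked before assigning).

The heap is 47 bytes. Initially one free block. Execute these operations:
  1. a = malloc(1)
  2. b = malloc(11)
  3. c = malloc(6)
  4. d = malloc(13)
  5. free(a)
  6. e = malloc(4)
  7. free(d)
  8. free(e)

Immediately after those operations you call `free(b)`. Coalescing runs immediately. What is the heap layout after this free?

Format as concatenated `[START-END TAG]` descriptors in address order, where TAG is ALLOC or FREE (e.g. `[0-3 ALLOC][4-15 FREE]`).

Answer: [0-11 FREE][12-17 ALLOC][18-46 FREE]

Derivation:
Op 1: a = malloc(1) -> a = 0; heap: [0-0 ALLOC][1-46 FREE]
Op 2: b = malloc(11) -> b = 1; heap: [0-0 ALLOC][1-11 ALLOC][12-46 FREE]
Op 3: c = malloc(6) -> c = 12; heap: [0-0 ALLOC][1-11 ALLOC][12-17 ALLOC][18-46 FREE]
Op 4: d = malloc(13) -> d = 18; heap: [0-0 ALLOC][1-11 ALLOC][12-17 ALLOC][18-30 ALLOC][31-46 FREE]
Op 5: free(a) -> (freed a); heap: [0-0 FREE][1-11 ALLOC][12-17 ALLOC][18-30 ALLOC][31-46 FREE]
Op 6: e = malloc(4) -> e = 31; heap: [0-0 FREE][1-11 ALLOC][12-17 ALLOC][18-30 ALLOC][31-34 ALLOC][35-46 FREE]
Op 7: free(d) -> (freed d); heap: [0-0 FREE][1-11 ALLOC][12-17 ALLOC][18-30 FREE][31-34 ALLOC][35-46 FREE]
Op 8: free(e) -> (freed e); heap: [0-0 FREE][1-11 ALLOC][12-17 ALLOC][18-46 FREE]
free(b): b = 1 -> block [1-11 ALLOC]; mark free, coalesce with adjacent free neighbors -> [0-11 FREE][12-17 ALLOC][18-46 FREE]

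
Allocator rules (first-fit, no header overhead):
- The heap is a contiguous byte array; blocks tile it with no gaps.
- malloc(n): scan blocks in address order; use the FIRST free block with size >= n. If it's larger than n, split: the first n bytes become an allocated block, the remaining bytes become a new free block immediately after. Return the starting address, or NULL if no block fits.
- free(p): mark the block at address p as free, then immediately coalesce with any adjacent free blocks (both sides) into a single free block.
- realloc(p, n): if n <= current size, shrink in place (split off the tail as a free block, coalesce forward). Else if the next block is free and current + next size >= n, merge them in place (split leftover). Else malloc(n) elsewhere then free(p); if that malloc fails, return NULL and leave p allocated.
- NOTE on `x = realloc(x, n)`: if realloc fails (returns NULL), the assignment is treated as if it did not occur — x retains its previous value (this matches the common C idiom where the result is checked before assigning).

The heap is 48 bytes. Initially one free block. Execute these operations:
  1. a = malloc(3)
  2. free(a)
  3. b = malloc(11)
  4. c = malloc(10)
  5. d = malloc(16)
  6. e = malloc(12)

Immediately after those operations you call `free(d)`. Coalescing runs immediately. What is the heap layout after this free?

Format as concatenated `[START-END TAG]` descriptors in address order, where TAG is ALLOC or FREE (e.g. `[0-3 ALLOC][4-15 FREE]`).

Answer: [0-10 ALLOC][11-20 ALLOC][21-47 FREE]

Derivation:
Op 1: a = malloc(3) -> a = 0; heap: [0-2 ALLOC][3-47 FREE]
Op 2: free(a) -> (freed a); heap: [0-47 FREE]
Op 3: b = malloc(11) -> b = 0; heap: [0-10 ALLOC][11-47 FREE]
Op 4: c = malloc(10) -> c = 11; heap: [0-10 ALLOC][11-20 ALLOC][21-47 FREE]
Op 5: d = malloc(16) -> d = 21; heap: [0-10 ALLOC][11-20 ALLOC][21-36 ALLOC][37-47 FREE]
Op 6: e = malloc(12) -> e = NULL; heap: [0-10 ALLOC][11-20 ALLOC][21-36 ALLOC][37-47 FREE]
free(d): d = 21 -> block [21-36 ALLOC]; mark free, coalesce with adjacent free neighbors -> [0-10 ALLOC][11-20 ALLOC][21-47 FREE]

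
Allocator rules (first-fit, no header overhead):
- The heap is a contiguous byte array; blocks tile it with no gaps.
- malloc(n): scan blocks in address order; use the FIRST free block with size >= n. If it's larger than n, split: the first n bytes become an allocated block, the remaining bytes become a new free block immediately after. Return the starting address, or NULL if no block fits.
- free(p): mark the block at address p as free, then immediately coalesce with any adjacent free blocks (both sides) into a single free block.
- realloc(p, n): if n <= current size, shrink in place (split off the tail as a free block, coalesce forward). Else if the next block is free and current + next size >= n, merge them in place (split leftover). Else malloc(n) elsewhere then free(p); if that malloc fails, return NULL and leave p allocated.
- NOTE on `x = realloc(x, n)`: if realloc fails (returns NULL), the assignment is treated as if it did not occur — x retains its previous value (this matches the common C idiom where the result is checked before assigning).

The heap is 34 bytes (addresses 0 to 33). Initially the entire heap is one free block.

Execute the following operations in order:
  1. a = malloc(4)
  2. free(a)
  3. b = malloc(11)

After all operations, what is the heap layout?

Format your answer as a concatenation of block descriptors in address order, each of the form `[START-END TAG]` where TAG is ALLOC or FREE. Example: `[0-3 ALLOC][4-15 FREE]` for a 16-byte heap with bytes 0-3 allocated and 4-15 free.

Answer: [0-10 ALLOC][11-33 FREE]

Derivation:
Op 1: a = malloc(4) -> a = 0; heap: [0-3 ALLOC][4-33 FREE]
Op 2: free(a) -> (freed a); heap: [0-33 FREE]
Op 3: b = malloc(11) -> b = 0; heap: [0-10 ALLOC][11-33 FREE]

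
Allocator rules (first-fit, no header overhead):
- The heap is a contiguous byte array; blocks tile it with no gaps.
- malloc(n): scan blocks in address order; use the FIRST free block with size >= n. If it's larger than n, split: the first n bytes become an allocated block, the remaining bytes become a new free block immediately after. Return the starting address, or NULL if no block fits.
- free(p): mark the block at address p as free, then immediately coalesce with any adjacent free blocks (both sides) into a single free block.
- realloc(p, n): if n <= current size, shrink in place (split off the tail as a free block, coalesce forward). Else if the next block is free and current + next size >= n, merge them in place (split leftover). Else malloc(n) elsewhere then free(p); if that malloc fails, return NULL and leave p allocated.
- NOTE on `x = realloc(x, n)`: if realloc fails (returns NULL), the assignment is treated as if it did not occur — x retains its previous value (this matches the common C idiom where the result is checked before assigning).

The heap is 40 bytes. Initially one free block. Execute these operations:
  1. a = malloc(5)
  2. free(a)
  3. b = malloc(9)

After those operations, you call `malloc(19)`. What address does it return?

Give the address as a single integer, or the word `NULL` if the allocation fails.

Op 1: a = malloc(5) -> a = 0; heap: [0-4 ALLOC][5-39 FREE]
Op 2: free(a) -> (freed a); heap: [0-39 FREE]
Op 3: b = malloc(9) -> b = 0; heap: [0-8 ALLOC][9-39 FREE]
malloc(19): first-fit scan over [0-8 ALLOC][9-39 FREE] -> 9

Answer: 9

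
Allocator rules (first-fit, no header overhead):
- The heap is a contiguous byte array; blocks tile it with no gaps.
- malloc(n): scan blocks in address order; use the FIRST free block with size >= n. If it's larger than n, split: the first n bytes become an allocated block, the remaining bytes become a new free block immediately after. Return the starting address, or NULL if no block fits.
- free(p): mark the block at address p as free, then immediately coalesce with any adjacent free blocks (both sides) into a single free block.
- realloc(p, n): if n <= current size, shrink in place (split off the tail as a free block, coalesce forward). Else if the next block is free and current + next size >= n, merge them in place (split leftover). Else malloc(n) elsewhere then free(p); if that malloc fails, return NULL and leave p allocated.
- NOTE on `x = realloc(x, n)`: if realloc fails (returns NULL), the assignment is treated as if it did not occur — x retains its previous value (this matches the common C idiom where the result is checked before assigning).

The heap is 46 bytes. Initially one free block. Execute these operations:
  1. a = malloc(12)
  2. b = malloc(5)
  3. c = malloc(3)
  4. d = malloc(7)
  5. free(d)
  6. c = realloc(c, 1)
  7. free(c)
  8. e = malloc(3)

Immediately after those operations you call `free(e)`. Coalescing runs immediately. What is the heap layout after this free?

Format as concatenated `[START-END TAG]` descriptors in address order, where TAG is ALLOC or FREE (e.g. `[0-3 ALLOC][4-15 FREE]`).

Op 1: a = malloc(12) -> a = 0; heap: [0-11 ALLOC][12-45 FREE]
Op 2: b = malloc(5) -> b = 12; heap: [0-11 ALLOC][12-16 ALLOC][17-45 FREE]
Op 3: c = malloc(3) -> c = 17; heap: [0-11 ALLOC][12-16 ALLOC][17-19 ALLOC][20-45 FREE]
Op 4: d = malloc(7) -> d = 20; heap: [0-11 ALLOC][12-16 ALLOC][17-19 ALLOC][20-26 ALLOC][27-45 FREE]
Op 5: free(d) -> (freed d); heap: [0-11 ALLOC][12-16 ALLOC][17-19 ALLOC][20-45 FREE]
Op 6: c = realloc(c, 1) -> c = 17; heap: [0-11 ALLOC][12-16 ALLOC][17-17 ALLOC][18-45 FREE]
Op 7: free(c) -> (freed c); heap: [0-11 ALLOC][12-16 ALLOC][17-45 FREE]
Op 8: e = malloc(3) -> e = 17; heap: [0-11 ALLOC][12-16 ALLOC][17-19 ALLOC][20-45 FREE]
free(e): e = 17 -> block [17-19 ALLOC]; mark free, coalesce with adjacent free neighbors -> [0-11 ALLOC][12-16 ALLOC][17-45 FREE]

Answer: [0-11 ALLOC][12-16 ALLOC][17-45 FREE]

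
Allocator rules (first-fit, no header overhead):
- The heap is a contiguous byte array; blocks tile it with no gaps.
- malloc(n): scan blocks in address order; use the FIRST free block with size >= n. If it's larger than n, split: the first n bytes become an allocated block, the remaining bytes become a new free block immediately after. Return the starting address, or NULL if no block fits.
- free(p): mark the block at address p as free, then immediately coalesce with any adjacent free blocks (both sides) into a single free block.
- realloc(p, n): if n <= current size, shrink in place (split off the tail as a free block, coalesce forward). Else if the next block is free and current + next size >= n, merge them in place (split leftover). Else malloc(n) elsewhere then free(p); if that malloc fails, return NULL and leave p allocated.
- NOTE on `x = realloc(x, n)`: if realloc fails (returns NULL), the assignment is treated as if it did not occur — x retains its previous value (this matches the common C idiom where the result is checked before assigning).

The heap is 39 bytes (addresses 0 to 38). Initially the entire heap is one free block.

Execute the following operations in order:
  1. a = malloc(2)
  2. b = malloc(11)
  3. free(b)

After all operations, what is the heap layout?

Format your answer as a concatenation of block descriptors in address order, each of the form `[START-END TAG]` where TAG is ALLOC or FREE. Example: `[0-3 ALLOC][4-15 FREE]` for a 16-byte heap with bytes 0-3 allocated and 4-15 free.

Answer: [0-1 ALLOC][2-38 FREE]

Derivation:
Op 1: a = malloc(2) -> a = 0; heap: [0-1 ALLOC][2-38 FREE]
Op 2: b = malloc(11) -> b = 2; heap: [0-1 ALLOC][2-12 ALLOC][13-38 FREE]
Op 3: free(b) -> (freed b); heap: [0-1 ALLOC][2-38 FREE]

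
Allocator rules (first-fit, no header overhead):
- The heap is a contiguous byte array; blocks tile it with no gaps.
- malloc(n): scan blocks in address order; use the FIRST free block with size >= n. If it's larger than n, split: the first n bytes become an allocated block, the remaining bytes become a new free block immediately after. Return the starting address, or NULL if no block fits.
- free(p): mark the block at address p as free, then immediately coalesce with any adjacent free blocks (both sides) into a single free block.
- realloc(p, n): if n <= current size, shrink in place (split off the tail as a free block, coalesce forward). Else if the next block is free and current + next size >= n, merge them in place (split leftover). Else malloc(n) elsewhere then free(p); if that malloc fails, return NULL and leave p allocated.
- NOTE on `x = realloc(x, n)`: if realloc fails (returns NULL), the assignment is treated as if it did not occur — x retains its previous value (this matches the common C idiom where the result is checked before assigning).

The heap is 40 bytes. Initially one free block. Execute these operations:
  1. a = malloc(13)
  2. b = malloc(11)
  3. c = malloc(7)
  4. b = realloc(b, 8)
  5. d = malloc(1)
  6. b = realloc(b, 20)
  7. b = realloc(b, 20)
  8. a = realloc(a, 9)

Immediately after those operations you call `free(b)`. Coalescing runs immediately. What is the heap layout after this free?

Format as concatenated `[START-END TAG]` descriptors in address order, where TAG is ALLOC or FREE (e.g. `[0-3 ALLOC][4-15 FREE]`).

Op 1: a = malloc(13) -> a = 0; heap: [0-12 ALLOC][13-39 FREE]
Op 2: b = malloc(11) -> b = 13; heap: [0-12 ALLOC][13-23 ALLOC][24-39 FREE]
Op 3: c = malloc(7) -> c = 24; heap: [0-12 ALLOC][13-23 ALLOC][24-30 ALLOC][31-39 FREE]
Op 4: b = realloc(b, 8) -> b = 13; heap: [0-12 ALLOC][13-20 ALLOC][21-23 FREE][24-30 ALLOC][31-39 FREE]
Op 5: d = malloc(1) -> d = 21; heap: [0-12 ALLOC][13-20 ALLOC][21-21 ALLOC][22-23 FREE][24-30 ALLOC][31-39 FREE]
Op 6: b = realloc(b, 20) -> NULL (b unchanged); heap: [0-12 ALLOC][13-20 ALLOC][21-21 ALLOC][22-23 FREE][24-30 ALLOC][31-39 FREE]
Op 7: b = realloc(b, 20) -> NULL (b unchanged); heap: [0-12 ALLOC][13-20 ALLOC][21-21 ALLOC][22-23 FREE][24-30 ALLOC][31-39 FREE]
Op 8: a = realloc(a, 9) -> a = 0; heap: [0-8 ALLOC][9-12 FREE][13-20 ALLOC][21-21 ALLOC][22-23 FREE][24-30 ALLOC][31-39 FREE]
free(b): b = 13 -> block [13-20 ALLOC]; mark free, coalesce with adjacent free neighbors -> [0-8 ALLOC][9-20 FREE][21-21 ALLOC][22-23 FREE][24-30 ALLOC][31-39 FREE]

Answer: [0-8 ALLOC][9-20 FREE][21-21 ALLOC][22-23 FREE][24-30 ALLOC][31-39 FREE]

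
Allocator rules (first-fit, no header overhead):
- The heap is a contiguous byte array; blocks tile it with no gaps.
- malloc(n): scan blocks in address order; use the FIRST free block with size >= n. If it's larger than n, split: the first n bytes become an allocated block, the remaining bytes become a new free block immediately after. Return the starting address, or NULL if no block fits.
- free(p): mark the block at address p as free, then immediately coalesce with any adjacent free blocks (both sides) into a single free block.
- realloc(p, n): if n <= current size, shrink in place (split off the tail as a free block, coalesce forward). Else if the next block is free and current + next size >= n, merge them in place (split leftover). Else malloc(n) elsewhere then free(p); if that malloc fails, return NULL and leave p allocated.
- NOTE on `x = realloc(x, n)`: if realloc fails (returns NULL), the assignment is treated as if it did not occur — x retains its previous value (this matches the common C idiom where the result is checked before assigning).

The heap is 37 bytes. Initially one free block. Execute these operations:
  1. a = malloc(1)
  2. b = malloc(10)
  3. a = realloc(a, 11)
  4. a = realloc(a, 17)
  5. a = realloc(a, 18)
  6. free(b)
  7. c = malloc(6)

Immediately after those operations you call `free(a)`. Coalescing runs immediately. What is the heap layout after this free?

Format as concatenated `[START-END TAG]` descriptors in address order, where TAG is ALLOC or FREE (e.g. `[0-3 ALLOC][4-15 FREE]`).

Op 1: a = malloc(1) -> a = 0; heap: [0-0 ALLOC][1-36 FREE]
Op 2: b = malloc(10) -> b = 1; heap: [0-0 ALLOC][1-10 ALLOC][11-36 FREE]
Op 3: a = realloc(a, 11) -> a = 11; heap: [0-0 FREE][1-10 ALLOC][11-21 ALLOC][22-36 FREE]
Op 4: a = realloc(a, 17) -> a = 11; heap: [0-0 FREE][1-10 ALLOC][11-27 ALLOC][28-36 FREE]
Op 5: a = realloc(a, 18) -> a = 11; heap: [0-0 FREE][1-10 ALLOC][11-28 ALLOC][29-36 FREE]
Op 6: free(b) -> (freed b); heap: [0-10 FREE][11-28 ALLOC][29-36 FREE]
Op 7: c = malloc(6) -> c = 0; heap: [0-5 ALLOC][6-10 FREE][11-28 ALLOC][29-36 FREE]
free(a): a = 11 -> block [11-28 ALLOC]; mark free, coalesce with adjacent free neighbors -> [0-5 ALLOC][6-36 FREE]

Answer: [0-5 ALLOC][6-36 FREE]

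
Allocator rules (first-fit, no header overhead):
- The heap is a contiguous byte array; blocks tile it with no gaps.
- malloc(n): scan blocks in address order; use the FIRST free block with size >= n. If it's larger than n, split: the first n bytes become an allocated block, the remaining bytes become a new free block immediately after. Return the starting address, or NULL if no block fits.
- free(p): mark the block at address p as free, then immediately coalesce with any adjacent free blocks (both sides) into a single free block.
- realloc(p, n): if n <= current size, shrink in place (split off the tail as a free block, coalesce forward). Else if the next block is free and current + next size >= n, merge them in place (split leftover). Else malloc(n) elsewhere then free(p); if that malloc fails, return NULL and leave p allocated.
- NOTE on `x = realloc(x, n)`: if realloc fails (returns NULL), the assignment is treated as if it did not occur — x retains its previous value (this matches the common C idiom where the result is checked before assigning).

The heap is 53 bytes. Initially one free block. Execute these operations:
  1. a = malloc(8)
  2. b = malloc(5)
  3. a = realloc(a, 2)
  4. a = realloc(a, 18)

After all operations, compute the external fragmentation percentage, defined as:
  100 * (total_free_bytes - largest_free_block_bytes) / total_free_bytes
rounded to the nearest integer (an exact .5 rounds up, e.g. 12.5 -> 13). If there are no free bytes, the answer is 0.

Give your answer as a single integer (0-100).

Op 1: a = malloc(8) -> a = 0; heap: [0-7 ALLOC][8-52 FREE]
Op 2: b = malloc(5) -> b = 8; heap: [0-7 ALLOC][8-12 ALLOC][13-52 FREE]
Op 3: a = realloc(a, 2) -> a = 0; heap: [0-1 ALLOC][2-7 FREE][8-12 ALLOC][13-52 FREE]
Op 4: a = realloc(a, 18) -> a = 13; heap: [0-7 FREE][8-12 ALLOC][13-30 ALLOC][31-52 FREE]
Free blocks: [8 22] total_free=30 largest=22 -> 100*(30-22)/30 = 800/30 ≈ 26.667 -> rounds to 27

Answer: 27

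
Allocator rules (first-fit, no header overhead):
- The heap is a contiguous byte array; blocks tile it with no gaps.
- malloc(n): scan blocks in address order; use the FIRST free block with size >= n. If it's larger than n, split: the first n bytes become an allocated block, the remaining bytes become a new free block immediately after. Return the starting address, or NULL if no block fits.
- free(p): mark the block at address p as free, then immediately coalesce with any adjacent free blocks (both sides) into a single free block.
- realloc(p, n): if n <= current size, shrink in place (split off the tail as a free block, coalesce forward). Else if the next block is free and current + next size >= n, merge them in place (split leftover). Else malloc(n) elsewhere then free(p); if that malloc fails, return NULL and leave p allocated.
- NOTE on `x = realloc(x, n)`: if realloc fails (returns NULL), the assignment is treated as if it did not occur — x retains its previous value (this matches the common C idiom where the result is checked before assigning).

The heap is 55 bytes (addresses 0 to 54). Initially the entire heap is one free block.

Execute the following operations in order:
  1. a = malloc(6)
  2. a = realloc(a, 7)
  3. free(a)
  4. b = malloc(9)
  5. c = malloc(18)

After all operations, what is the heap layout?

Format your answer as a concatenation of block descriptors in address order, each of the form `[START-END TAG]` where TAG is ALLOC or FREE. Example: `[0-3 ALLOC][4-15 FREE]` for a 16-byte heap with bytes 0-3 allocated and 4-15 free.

Op 1: a = malloc(6) -> a = 0; heap: [0-5 ALLOC][6-54 FREE]
Op 2: a = realloc(a, 7) -> a = 0; heap: [0-6 ALLOC][7-54 FREE]
Op 3: free(a) -> (freed a); heap: [0-54 FREE]
Op 4: b = malloc(9) -> b = 0; heap: [0-8 ALLOC][9-54 FREE]
Op 5: c = malloc(18) -> c = 9; heap: [0-8 ALLOC][9-26 ALLOC][27-54 FREE]

Answer: [0-8 ALLOC][9-26 ALLOC][27-54 FREE]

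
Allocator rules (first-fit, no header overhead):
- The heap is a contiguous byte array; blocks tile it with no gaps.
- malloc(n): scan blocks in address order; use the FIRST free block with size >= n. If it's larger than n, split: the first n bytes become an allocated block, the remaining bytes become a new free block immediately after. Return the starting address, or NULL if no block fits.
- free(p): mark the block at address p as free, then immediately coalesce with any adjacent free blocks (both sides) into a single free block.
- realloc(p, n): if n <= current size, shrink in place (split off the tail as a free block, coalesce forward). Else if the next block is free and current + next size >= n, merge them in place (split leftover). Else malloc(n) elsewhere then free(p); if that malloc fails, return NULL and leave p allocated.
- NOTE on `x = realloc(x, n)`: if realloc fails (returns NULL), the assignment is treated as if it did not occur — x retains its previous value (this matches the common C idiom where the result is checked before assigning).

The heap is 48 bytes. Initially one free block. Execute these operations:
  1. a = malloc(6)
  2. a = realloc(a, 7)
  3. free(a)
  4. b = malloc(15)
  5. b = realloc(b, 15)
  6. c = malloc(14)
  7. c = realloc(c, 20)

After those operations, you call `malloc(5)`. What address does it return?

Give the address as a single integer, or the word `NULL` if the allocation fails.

Answer: 35

Derivation:
Op 1: a = malloc(6) -> a = 0; heap: [0-5 ALLOC][6-47 FREE]
Op 2: a = realloc(a, 7) -> a = 0; heap: [0-6 ALLOC][7-47 FREE]
Op 3: free(a) -> (freed a); heap: [0-47 FREE]
Op 4: b = malloc(15) -> b = 0; heap: [0-14 ALLOC][15-47 FREE]
Op 5: b = realloc(b, 15) -> b = 0; heap: [0-14 ALLOC][15-47 FREE]
Op 6: c = malloc(14) -> c = 15; heap: [0-14 ALLOC][15-28 ALLOC][29-47 FREE]
Op 7: c = realloc(c, 20) -> c = 15; heap: [0-14 ALLOC][15-34 ALLOC][35-47 FREE]
malloc(5): first-fit scan over [0-14 ALLOC][15-34 ALLOC][35-47 FREE] -> 35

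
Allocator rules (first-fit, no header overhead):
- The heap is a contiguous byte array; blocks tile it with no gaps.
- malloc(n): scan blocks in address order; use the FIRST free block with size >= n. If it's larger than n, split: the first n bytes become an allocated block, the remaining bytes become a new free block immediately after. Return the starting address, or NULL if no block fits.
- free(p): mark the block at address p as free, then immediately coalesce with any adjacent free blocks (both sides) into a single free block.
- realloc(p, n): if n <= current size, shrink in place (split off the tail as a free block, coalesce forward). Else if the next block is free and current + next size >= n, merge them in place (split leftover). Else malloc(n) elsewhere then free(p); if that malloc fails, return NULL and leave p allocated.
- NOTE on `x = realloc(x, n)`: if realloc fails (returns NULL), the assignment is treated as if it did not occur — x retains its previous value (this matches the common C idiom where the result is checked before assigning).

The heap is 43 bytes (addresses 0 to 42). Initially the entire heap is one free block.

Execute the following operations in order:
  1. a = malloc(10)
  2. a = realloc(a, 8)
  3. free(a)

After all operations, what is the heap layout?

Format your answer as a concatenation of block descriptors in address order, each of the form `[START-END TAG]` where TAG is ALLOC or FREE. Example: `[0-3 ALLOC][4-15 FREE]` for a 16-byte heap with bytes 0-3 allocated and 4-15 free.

Op 1: a = malloc(10) -> a = 0; heap: [0-9 ALLOC][10-42 FREE]
Op 2: a = realloc(a, 8) -> a = 0; heap: [0-7 ALLOC][8-42 FREE]
Op 3: free(a) -> (freed a); heap: [0-42 FREE]

Answer: [0-42 FREE]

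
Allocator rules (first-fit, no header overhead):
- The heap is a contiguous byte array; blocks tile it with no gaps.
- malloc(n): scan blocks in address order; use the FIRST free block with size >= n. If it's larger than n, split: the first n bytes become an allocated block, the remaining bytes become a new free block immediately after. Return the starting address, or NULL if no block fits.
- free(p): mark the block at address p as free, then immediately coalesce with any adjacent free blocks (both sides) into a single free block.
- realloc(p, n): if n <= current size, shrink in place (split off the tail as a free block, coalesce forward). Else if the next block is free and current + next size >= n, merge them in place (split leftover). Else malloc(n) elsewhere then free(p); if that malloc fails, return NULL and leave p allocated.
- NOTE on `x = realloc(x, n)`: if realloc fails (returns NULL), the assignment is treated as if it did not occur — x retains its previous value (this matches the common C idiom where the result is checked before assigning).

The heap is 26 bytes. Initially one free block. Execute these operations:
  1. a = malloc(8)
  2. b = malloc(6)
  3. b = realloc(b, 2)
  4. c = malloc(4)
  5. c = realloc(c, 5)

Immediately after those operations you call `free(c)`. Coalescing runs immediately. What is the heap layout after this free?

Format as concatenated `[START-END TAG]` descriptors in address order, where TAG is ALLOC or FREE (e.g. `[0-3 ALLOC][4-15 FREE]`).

Op 1: a = malloc(8) -> a = 0; heap: [0-7 ALLOC][8-25 FREE]
Op 2: b = malloc(6) -> b = 8; heap: [0-7 ALLOC][8-13 ALLOC][14-25 FREE]
Op 3: b = realloc(b, 2) -> b = 8; heap: [0-7 ALLOC][8-9 ALLOC][10-25 FREE]
Op 4: c = malloc(4) -> c = 10; heap: [0-7 ALLOC][8-9 ALLOC][10-13 ALLOC][14-25 FREE]
Op 5: c = realloc(c, 5) -> c = 10; heap: [0-7 ALLOC][8-9 ALLOC][10-14 ALLOC][15-25 FREE]
free(c): c = 10 -> block [10-14 ALLOC]; mark free, coalesce with adjacent free neighbors -> [0-7 ALLOC][8-9 ALLOC][10-25 FREE]

Answer: [0-7 ALLOC][8-9 ALLOC][10-25 FREE]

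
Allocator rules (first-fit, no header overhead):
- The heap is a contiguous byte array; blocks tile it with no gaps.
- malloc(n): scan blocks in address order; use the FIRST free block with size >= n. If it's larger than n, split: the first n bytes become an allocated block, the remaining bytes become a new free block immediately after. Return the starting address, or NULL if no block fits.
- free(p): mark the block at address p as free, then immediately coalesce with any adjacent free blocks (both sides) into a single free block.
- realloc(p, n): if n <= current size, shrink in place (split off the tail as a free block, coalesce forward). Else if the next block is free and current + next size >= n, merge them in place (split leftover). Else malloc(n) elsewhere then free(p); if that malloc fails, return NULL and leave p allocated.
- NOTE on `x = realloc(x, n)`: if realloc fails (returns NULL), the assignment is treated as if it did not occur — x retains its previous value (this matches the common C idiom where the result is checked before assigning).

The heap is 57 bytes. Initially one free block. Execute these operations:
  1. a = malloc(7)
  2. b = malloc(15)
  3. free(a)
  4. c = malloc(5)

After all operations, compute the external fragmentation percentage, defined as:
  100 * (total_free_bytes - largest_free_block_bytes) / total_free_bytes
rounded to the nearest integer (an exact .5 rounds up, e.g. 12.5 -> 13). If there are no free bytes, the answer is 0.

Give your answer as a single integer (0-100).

Answer: 5

Derivation:
Op 1: a = malloc(7) -> a = 0; heap: [0-6 ALLOC][7-56 FREE]
Op 2: b = malloc(15) -> b = 7; heap: [0-6 ALLOC][7-21 ALLOC][22-56 FREE]
Op 3: free(a) -> (freed a); heap: [0-6 FREE][7-21 ALLOC][22-56 FREE]
Op 4: c = malloc(5) -> c = 0; heap: [0-4 ALLOC][5-6 FREE][7-21 ALLOC][22-56 FREE]
Free blocks: [2 35] total_free=37 largest=35 -> 100*(37-35)/37 = 200/37 ≈ 5.405 -> rounds to 5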